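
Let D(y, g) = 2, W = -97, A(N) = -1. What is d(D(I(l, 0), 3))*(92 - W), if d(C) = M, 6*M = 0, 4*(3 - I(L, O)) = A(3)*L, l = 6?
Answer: 0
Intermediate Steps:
I(L, O) = 3 + L/4 (I(L, O) = 3 - (-1)*L/4 = 3 + L/4)
M = 0 (M = (1/6)*0 = 0)
d(C) = 0
d(D(I(l, 0), 3))*(92 - W) = 0*(92 - 1*(-97)) = 0*(92 + 97) = 0*189 = 0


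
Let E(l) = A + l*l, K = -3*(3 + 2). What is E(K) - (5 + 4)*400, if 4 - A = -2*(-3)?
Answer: -3377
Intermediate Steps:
K = -15 (K = -3*5 = -15)
A = -2 (A = 4 - (-2)*(-3) = 4 - 1*6 = 4 - 6 = -2)
E(l) = -2 + l**2 (E(l) = -2 + l*l = -2 + l**2)
E(K) - (5 + 4)*400 = (-2 + (-15)**2) - (5 + 4)*400 = (-2 + 225) - 9*400 = 223 - 1*3600 = 223 - 3600 = -3377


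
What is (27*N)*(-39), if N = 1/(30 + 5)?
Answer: -1053/35 ≈ -30.086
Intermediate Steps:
N = 1/35 ≈ 0.028571
(27*N)*(-39) = (27*(1/35))*(-39) = (27/35)*(-39) = -1053/35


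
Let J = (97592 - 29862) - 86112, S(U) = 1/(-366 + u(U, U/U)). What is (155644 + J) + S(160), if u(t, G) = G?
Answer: 50100629/365 ≈ 1.3726e+5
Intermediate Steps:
S(U) = -1/365 (S(U) = 1/(-366 + U/U) = 1/(-366 + 1) = 1/(-365) = -1/365)
J = -18382 (J = 67730 - 86112 = -18382)
(155644 + J) + S(160) = (155644 - 18382) - 1/365 = 137262 - 1/365 = 50100629/365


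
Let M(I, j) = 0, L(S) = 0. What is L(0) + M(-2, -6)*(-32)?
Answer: 0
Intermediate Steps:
L(0) + M(-2, -6)*(-32) = 0 + 0*(-32) = 0 + 0 = 0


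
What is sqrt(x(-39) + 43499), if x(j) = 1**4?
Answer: 10*sqrt(435) ≈ 208.57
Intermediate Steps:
x(j) = 1
sqrt(x(-39) + 43499) = sqrt(1 + 43499) = sqrt(43500) = 10*sqrt(435)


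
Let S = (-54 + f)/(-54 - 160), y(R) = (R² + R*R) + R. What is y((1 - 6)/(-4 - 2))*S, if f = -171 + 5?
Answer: 2200/963 ≈ 2.2845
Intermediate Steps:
f = -166
y(R) = R + 2*R² (y(R) = (R² + R²) + R = 2*R² + R = R + 2*R²)
S = 110/107 (S = (-54 - 166)/(-54 - 160) = -220/(-214) = -220*(-1/214) = 110/107 ≈ 1.0280)
y((1 - 6)/(-4 - 2))*S = (((1 - 6)/(-4 - 2))*(1 + 2*((1 - 6)/(-4 - 2))))*(110/107) = ((-5/(-6))*(1 + 2*(-5/(-6))))*(110/107) = ((-5*(-⅙))*(1 + 2*(-5*(-⅙))))*(110/107) = (5*(1 + 2*(⅚))/6)*(110/107) = (5*(1 + 5/3)/6)*(110/107) = ((⅚)*(8/3))*(110/107) = (20/9)*(110/107) = 2200/963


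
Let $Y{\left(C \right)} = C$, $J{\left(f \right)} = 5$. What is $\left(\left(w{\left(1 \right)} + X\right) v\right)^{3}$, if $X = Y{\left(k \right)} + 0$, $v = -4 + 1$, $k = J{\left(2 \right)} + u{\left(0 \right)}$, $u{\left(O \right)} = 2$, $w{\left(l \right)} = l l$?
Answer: $-13824$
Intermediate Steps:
$w{\left(l \right)} = l^{2}$
$k = 7$ ($k = 5 + 2 = 7$)
$v = -3$
$X = 7$ ($X = 7 + 0 = 7$)
$\left(\left(w{\left(1 \right)} + X\right) v\right)^{3} = \left(\left(1^{2} + 7\right) \left(-3\right)\right)^{3} = \left(\left(1 + 7\right) \left(-3\right)\right)^{3} = \left(8 \left(-3\right)\right)^{3} = \left(-24\right)^{3} = -13824$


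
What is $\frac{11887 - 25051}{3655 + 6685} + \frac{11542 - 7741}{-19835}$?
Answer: $- \frac{15020514}{10254695} \approx -1.4647$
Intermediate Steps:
$\frac{11887 - 25051}{3655 + 6685} + \frac{11542 - 7741}{-19835} = \frac{11887 - 25051}{10340} + \left(11542 - 7741\right) \left(- \frac{1}{19835}\right) = \left(-13164\right) \frac{1}{10340} + 3801 \left(- \frac{1}{19835}\right) = - \frac{3291}{2585} - \frac{3801}{19835} = - \frac{15020514}{10254695}$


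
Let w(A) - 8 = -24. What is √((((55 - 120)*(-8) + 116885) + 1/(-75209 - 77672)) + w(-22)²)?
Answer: 6*√499670315/391 ≈ 343.02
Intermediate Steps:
w(A) = -16 (w(A) = 8 - 24 = -16)
√((((55 - 120)*(-8) + 116885) + 1/(-75209 - 77672)) + w(-22)²) = √((((55 - 120)*(-8) + 116885) + 1/(-75209 - 77672)) + (-16)²) = √(((-65*(-8) + 116885) + 1/(-152881)) + 256) = √(((520 + 116885) - 1/152881) + 256) = √((117405 - 1/152881) + 256) = √(17948993804/152881 + 256) = √(17988131340/152881) = 6*√499670315/391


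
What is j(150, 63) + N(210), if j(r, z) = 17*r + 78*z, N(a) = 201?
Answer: 7665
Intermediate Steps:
j(150, 63) + N(210) = (17*150 + 78*63) + 201 = (2550 + 4914) + 201 = 7464 + 201 = 7665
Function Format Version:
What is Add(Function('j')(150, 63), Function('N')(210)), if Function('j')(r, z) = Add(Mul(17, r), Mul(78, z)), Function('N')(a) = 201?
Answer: 7665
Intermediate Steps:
Add(Function('j')(150, 63), Function('N')(210)) = Add(Add(Mul(17, 150), Mul(78, 63)), 201) = Add(Add(2550, 4914), 201) = Add(7464, 201) = 7665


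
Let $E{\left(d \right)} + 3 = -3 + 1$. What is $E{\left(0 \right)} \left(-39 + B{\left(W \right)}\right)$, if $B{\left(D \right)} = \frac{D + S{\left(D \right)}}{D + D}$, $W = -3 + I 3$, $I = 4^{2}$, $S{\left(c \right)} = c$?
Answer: $190$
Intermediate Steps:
$E{\left(d \right)} = -5$ ($E{\left(d \right)} = -3 + \left(-3 + 1\right) = -3 - 2 = -5$)
$I = 16$
$W = 45$ ($W = -3 + 16 \cdot 3 = -3 + 48 = 45$)
$B{\left(D \right)} = 1$ ($B{\left(D \right)} = \frac{D + D}{D + D} = \frac{2 D}{2 D} = 2 D \frac{1}{2 D} = 1$)
$E{\left(0 \right)} \left(-39 + B{\left(W \right)}\right) = - 5 \left(-39 + 1\right) = \left(-5\right) \left(-38\right) = 190$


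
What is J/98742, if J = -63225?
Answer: -21075/32914 ≈ -0.64030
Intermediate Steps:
J/98742 = -63225/98742 = -63225*1/98742 = -21075/32914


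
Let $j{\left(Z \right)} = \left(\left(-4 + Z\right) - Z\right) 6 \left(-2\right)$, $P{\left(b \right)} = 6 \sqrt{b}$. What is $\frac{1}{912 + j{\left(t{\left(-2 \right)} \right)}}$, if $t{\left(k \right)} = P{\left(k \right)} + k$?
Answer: $\frac{1}{960} \approx 0.0010417$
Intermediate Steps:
$t{\left(k \right)} = k + 6 \sqrt{k}$ ($t{\left(k \right)} = 6 \sqrt{k} + k = k + 6 \sqrt{k}$)
$j{\left(Z \right)} = 48$ ($j{\left(Z \right)} = \left(-4\right) 6 \left(-2\right) = \left(-24\right) \left(-2\right) = 48$)
$\frac{1}{912 + j{\left(t{\left(-2 \right)} \right)}} = \frac{1}{912 + 48} = \frac{1}{960}$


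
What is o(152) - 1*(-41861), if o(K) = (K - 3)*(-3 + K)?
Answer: 64062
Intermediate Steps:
o(K) = (-3 + K)**2 (o(K) = (-3 + K)*(-3 + K) = (-3 + K)**2)
o(152) - 1*(-41861) = (-3 + 152)**2 - 1*(-41861) = 149**2 + 41861 = 22201 + 41861 = 64062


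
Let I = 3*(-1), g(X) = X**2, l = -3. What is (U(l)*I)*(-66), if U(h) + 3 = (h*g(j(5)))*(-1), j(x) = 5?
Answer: 14256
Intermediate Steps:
U(h) = -3 - 25*h (U(h) = -3 + (h*5**2)*(-1) = -3 + (h*25)*(-1) = -3 + (25*h)*(-1) = -3 - 25*h)
I = -3
(U(l)*I)*(-66) = ((-3 - 25*(-3))*(-3))*(-66) = ((-3 + 75)*(-3))*(-66) = (72*(-3))*(-66) = -216*(-66) = 14256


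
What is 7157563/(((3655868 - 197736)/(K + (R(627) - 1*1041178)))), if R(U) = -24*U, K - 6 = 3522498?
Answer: 8826270080257/1729066 ≈ 5.1046e+6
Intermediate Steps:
K = 3522504 (K = 6 + 3522498 = 3522504)
7157563/(((3655868 - 197736)/(K + (R(627) - 1*1041178)))) = 7157563/(((3655868 - 197736)/(3522504 + (-24*627 - 1*1041178)))) = 7157563/((3458132/(3522504 + (-15048 - 1041178)))) = 7157563/((3458132/(3522504 - 1056226))) = 7157563/((3458132/2466278)) = 7157563/((3458132*(1/2466278))) = 7157563/(1729066/1233139) = 7157563*(1233139/1729066) = 8826270080257/1729066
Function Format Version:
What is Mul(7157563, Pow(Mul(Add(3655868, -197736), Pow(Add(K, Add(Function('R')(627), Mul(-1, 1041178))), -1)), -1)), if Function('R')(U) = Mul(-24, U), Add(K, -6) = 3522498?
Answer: Rational(8826270080257, 1729066) ≈ 5.1046e+6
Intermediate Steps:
K = 3522504 (K = Add(6, 3522498) = 3522504)
Mul(7157563, Pow(Mul(Add(3655868, -197736), Pow(Add(K, Add(Function('R')(627), Mul(-1, 1041178))), -1)), -1)) = Mul(7157563, Pow(Mul(Add(3655868, -197736), Pow(Add(3522504, Add(Mul(-24, 627), Mul(-1, 1041178))), -1)), -1)) = Mul(7157563, Pow(Mul(3458132, Pow(Add(3522504, Add(-15048, -1041178)), -1)), -1)) = Mul(7157563, Pow(Mul(3458132, Pow(Add(3522504, -1056226), -1)), -1)) = Mul(7157563, Pow(Mul(3458132, Pow(2466278, -1)), -1)) = Mul(7157563, Pow(Mul(3458132, Rational(1, 2466278)), -1)) = Mul(7157563, Pow(Rational(1729066, 1233139), -1)) = Mul(7157563, Rational(1233139, 1729066)) = Rational(8826270080257, 1729066)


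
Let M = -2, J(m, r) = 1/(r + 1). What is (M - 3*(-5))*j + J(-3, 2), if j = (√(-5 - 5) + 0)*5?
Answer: ⅓ + 65*I*√10 ≈ 0.33333 + 205.55*I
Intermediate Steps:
J(m, r) = 1/(1 + r)
j = 5*I*√10 (j = (√(-10) + 0)*5 = (I*√10 + 0)*5 = (I*√10)*5 = 5*I*√10 ≈ 15.811*I)
(M - 3*(-5))*j + J(-3, 2) = (-2 - 3*(-5))*(5*I*√10) + 1/(1 + 2) = (-2 + 15)*(5*I*√10) + 1/3 = 13*(5*I*√10) + ⅓ = 65*I*√10 + ⅓ = ⅓ + 65*I*√10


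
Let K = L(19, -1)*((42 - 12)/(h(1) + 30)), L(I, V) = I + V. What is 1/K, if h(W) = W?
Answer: 31/540 ≈ 0.057407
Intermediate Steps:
K = 540/31 (K = (19 - 1)*((42 - 12)/(1 + 30)) = 18*(30/31) = 540/31 ≈ 17.419)
1/K = 1/(540/31) = 31/540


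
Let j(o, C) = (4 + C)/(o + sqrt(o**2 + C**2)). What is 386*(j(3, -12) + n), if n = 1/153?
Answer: 10229/153 - 193*sqrt(17)/3 ≈ -198.40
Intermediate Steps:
j(o, C) = (4 + C)/(o + sqrt(C**2 + o**2))
n = 1/153 ≈ 0.0065359
386*(j(3, -12) + n) = 386*((4 - 12)/(3 + sqrt((-12)**2 + 3**2)) + 1/153) = 386*(-8/(3 + sqrt(144 + 9)) + 1/153) = 386*(-8/(3 + sqrt(153)) + 1/153) = 386*(-8/(3 + 3*sqrt(17)) + 1/153) = 386*(1/153 - 8/(3 + 3*sqrt(17))) = 386/153 - 3088/(3 + 3*sqrt(17))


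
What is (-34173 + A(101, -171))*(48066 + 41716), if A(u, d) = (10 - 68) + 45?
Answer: -3069287452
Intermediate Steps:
A(u, d) = -13 (A(u, d) = -58 + 45 = -13)
(-34173 + A(101, -171))*(48066 + 41716) = (-34173 - 13)*(48066 + 41716) = -34186*89782 = -3069287452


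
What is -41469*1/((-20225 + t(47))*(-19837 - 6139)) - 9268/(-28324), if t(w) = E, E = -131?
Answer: 1224860553563/3744202355936 ≈ 0.32714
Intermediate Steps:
t(w) = -131
-41469*1/((-20225 + t(47))*(-19837 - 6139)) - 9268/(-28324) = -41469*1/((-20225 - 131)*(-19837 - 6139)) - 9268/(-28324) = -41469/((-25976*(-20356))) - 9268*(-1/28324) = -41469/528767456 + 2317/7081 = 1224860553563/3744202355936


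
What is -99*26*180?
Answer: -463320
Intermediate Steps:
-99*26*180 = -2574*180 = -463320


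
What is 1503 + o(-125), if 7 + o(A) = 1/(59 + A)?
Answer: 98735/66 ≈ 1496.0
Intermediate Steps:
o(A) = -7 + 1/(59 + A)
1503 + o(-125) = 1503 + (-412 - 7*(-125))/(59 - 125) = 1503 + (-412 + 875)/(-66) = 1503 - 1/66*463 = 1503 - 463/66 = 98735/66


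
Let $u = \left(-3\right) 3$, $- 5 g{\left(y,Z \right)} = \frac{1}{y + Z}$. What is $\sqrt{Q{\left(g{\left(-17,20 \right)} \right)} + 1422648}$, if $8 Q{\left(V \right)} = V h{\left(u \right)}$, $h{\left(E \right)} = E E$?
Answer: $\frac{3 \sqrt{63228770}}{20} \approx 1192.7$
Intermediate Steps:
$g{\left(y,Z \right)} = - \frac{1}{5 \left(Z + y\right)}$ ($g{\left(y,Z \right)} = - \frac{1}{5 \left(y + Z\right)} = - \frac{1}{5 \left(Z + y\right)}$)
$u = -9$
$h{\left(E \right)} = E^{2}$
$Q{\left(V \right)} = \frac{81 V}{8}$ ($Q{\left(V \right)} = \frac{V \left(-9\right)^{2}}{8} = \frac{V 81}{8} = \frac{81 V}{8}$)
$\sqrt{Q{\left(g{\left(-17,20 \right)} \right)} + 1422648} = \sqrt{\frac{81 \left(- \frac{1}{5 \cdot 20 + 5 \left(-17\right)}\right)}{8} + 1422648} = \sqrt{\frac{81 \left(- \frac{1}{100 - 85}\right)}{8} + 1422648} = \sqrt{\frac{81 \left(- \frac{1}{15}\right)}{8} + 1422648} = \sqrt{\frac{81 \left(\left(-1\right) \frac{1}{15}\right)}{8} + 1422648} = \sqrt{\frac{81}{8} \left(- \frac{1}{15}\right) + 1422648} = \sqrt{- \frac{27}{40} + 1422648} = \sqrt{\frac{56905893}{40}} = \frac{3 \sqrt{63228770}}{20}$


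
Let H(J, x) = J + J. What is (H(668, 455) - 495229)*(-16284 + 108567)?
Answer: -45577927719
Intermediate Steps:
H(J, x) = 2*J
(H(668, 455) - 495229)*(-16284 + 108567) = (2*668 - 495229)*(-16284 + 108567) = (1336 - 495229)*92283 = -493893*92283 = -45577927719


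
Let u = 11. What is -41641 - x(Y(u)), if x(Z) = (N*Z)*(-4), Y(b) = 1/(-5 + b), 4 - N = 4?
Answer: -41641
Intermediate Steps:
N = 0 (N = 4 - 1*4 = 4 - 4 = 0)
x(Z) = 0 (x(Z) = (0*Z)*(-4) = 0*(-4) = 0)
-41641 - x(Y(u)) = -41641 - 1*0 = -41641 + 0 = -41641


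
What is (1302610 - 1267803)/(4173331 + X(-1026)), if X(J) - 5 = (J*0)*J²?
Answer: 34807/4173336 ≈ 0.0083403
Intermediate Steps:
X(J) = 5 (X(J) = 5 + (J*0)*J² = 5 + 0*J² = 5 + 0 = 5)
(1302610 - 1267803)/(4173331 + X(-1026)) = (1302610 - 1267803)/(4173331 + 5) = 34807/4173336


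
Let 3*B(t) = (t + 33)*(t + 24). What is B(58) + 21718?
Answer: 72616/3 ≈ 24205.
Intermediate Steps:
B(t) = (24 + t)*(33 + t)/3 (B(t) = ((t + 33)*(t + 24))/3 = ((33 + t)*(24 + t))/3 = ((24 + t)*(33 + t))/3 = (24 + t)*(33 + t)/3)
B(58) + 21718 = (264 + 19*58 + (⅓)*58²) + 21718 = (264 + 1102 + (⅓)*3364) + 21718 = (264 + 1102 + 3364/3) + 21718 = 7462/3 + 21718 = 72616/3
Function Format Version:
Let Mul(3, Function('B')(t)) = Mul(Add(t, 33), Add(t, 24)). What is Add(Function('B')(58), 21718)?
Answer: Rational(72616, 3) ≈ 24205.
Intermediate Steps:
Function('B')(t) = Mul(Rational(1, 3), Add(24, t), Add(33, t)) (Function('B')(t) = Mul(Rational(1, 3), Mul(Add(t, 33), Add(t, 24))) = Mul(Rational(1, 3), Mul(Add(33, t), Add(24, t))) = Mul(Rational(1, 3), Mul(Add(24, t), Add(33, t))) = Mul(Rational(1, 3), Add(24, t), Add(33, t)))
Add(Function('B')(58), 21718) = Add(Add(264, Mul(19, 58), Mul(Rational(1, 3), Pow(58, 2))), 21718) = Add(Add(264, 1102, Mul(Rational(1, 3), 3364)), 21718) = Add(Add(264, 1102, Rational(3364, 3)), 21718) = Add(Rational(7462, 3), 21718) = Rational(72616, 3)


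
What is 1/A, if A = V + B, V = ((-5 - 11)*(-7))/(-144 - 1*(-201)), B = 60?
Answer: 57/3532 ≈ 0.016138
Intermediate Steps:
V = 112/57 (V = (-16*(-7))/(-144 + 201) = 112/57 ≈ 1.9649)
A = 3532/57 (A = 112/57 + 60 = 3532/57 ≈ 61.965)
1/A = 1/(3532/57) = 57/3532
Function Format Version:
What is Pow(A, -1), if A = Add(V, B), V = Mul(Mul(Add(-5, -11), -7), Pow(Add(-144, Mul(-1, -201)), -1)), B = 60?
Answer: Rational(57, 3532) ≈ 0.016138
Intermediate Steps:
V = Rational(112, 57) (V = Mul(Mul(-16, -7), Pow(Add(-144, 201), -1)) = Mul(112, Pow(57, -1)) = Mul(112, Rational(1, 57)) = Rational(112, 57) ≈ 1.9649)
A = Rational(3532, 57) (A = Add(Rational(112, 57), 60) = Rational(3532, 57) ≈ 61.965)
Pow(A, -1) = Pow(Rational(3532, 57), -1) = Rational(57, 3532)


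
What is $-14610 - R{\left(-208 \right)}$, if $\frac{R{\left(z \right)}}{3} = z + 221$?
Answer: $-14649$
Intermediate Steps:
$R{\left(z \right)} = 663 + 3 z$ ($R{\left(z \right)} = 3 \left(z + 221\right) = 3 \left(221 + z\right) = 663 + 3 z$)
$-14610 - R{\left(-208 \right)} = -14610 - \left(663 + 3 \left(-208\right)\right) = -14610 - \left(663 - 624\right) = -14610 - 39 = -14649$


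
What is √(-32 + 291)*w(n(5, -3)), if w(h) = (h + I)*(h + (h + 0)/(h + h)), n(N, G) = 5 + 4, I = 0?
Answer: 171*√259/2 ≈ 1376.0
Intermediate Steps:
n(N, G) = 9
w(h) = h*(½ + h) (w(h) = (h + 0)*(h + (h + 0)/(h + h)) = h*(h + h/((2*h))) = h*(h + h*(1/(2*h))) = h*(h + ½) = h*(½ + h))
√(-32 + 291)*w(n(5, -3)) = √(-32 + 291)*(9*(½ + 9)) = √259*(9*(19/2)) = √259*(171/2) = 171*√259/2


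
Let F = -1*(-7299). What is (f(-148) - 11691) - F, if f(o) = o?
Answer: -19138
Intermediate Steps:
F = 7299
(f(-148) - 11691) - F = (-148 - 11691) - 1*7299 = -11839 - 7299 = -19138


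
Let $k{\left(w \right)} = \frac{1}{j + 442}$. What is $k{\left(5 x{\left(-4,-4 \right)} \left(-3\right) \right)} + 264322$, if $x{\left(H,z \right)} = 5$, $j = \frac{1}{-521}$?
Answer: $\frac{60868335003}{230281} \approx 2.6432 \cdot 10^{5}$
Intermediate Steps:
$j = - \frac{1}{521} \approx -0.0019194$
$k{\left(w \right)} = \frac{521}{230281}$ ($k{\left(w \right)} = \frac{1}{- \frac{1}{521} + 442} = \frac{1}{\frac{230281}{521}} = \frac{521}{230281}$)
$k{\left(5 x{\left(-4,-4 \right)} \left(-3\right) \right)} + 264322 = \frac{521}{230281} + 264322 = \frac{60868335003}{230281}$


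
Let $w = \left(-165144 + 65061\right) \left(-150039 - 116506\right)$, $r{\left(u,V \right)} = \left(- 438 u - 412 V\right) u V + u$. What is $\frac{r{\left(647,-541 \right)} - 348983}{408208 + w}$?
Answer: $\frac{21174185002}{26677031443} \approx 0.79372$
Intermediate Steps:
$r{\left(u,V \right)} = u + V u \left(- 438 u - 412 V\right)$ ($r{\left(u,V \right)} = u \left(- 438 u - 412 V\right) V + u = V u \left(- 438 u - 412 V\right) + u = u + V u \left(- 438 u - 412 V\right)$)
$w = 26676623235$ ($w = \left(-100083\right) \left(-266545\right) = 26676623235$)
$\frac{r{\left(647,-541 \right)} - 348983}{408208 + w} = \frac{647 \left(1 - 412 \left(-541\right)^{2} - \left(-236958\right) 647\right) - 348983}{408208 + 26676623235} = \frac{647 \left(1 - 120584572 + 153311826\right) - 348983}{26677031443} = \left(647 \left(1 - 120584572 + 153311826\right) - 348983\right) \frac{1}{26677031443} = \left(647 \cdot 32727255 - 348983\right) \frac{1}{26677031443} = \left(21174533985 - 348983\right) \frac{1}{26677031443} = 21174185002 \cdot \frac{1}{26677031443} = \frac{21174185002}{26677031443}$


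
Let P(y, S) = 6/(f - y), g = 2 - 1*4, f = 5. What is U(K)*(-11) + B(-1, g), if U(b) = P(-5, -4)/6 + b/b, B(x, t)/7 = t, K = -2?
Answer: -261/10 ≈ -26.100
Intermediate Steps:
g = -2 (g = 2 - 4 = -2)
B(x, t) = 7*t
P(y, S) = 6/(5 - y)
U(b) = 11/10 (U(b) = -6/(-5 - 5)/6 + b/b = -6/(-10)*(⅙) + 1 = -6*(-⅒)*(⅙) + 1 = (⅗)*(⅙) + 1 = ⅒ + 1 = 11/10)
U(K)*(-11) + B(-1, g) = (11/10)*(-11) + 7*(-2) = -121/10 - 14 = -261/10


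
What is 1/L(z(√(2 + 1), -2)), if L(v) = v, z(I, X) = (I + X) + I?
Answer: ¼ + √3/4 ≈ 0.68301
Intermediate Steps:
z(I, X) = X + 2*I
1/L(z(√(2 + 1), -2)) = 1/(-2 + 2*√(2 + 1)) = 1/(-2 + 2*√3)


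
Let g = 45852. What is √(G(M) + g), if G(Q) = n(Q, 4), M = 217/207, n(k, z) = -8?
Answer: 2*√11461 ≈ 214.11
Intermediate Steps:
M = 217/207 (M = 217*(1/207) = 217/207 ≈ 1.0483)
G(Q) = -8
√(G(M) + g) = √(-8 + 45852) = √45844 = 2*√11461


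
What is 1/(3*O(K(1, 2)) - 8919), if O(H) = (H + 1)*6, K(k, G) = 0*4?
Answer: -1/8901 ≈ -0.00011235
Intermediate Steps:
K(k, G) = 0
O(H) = 6 + 6*H (O(H) = (1 + H)*6 = 6 + 6*H)
1/(3*O(K(1, 2)) - 8919) = 1/(3*(6 + 6*0) - 8919) = 1/(3*(6 + 0) - 8919) = 1/(3*6 - 8919) = 1/(18 - 8919) = 1/(-8901) = -1/8901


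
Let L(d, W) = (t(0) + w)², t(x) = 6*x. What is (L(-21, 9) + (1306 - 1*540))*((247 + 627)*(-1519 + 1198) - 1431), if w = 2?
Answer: -217128450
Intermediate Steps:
L(d, W) = 4 (L(d, W) = (6*0 + 2)² = (0 + 2)² = 2² = 4)
(L(-21, 9) + (1306 - 1*540))*((247 + 627)*(-1519 + 1198) - 1431) = (4 + (1306 - 1*540))*((247 + 627)*(-1519 + 1198) - 1431) = (4 + (1306 - 540))*(874*(-321) - 1431) = (4 + 766)*(-280554 - 1431) = 770*(-281985) = -217128450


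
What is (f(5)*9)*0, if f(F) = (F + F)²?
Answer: 0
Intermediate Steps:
f(F) = 4*F² (f(F) = (2*F)² = 4*F²)
(f(5)*9)*0 = ((4*5²)*9)*0 = ((4*25)*9)*0 = (100*9)*0 = 900*0 = 0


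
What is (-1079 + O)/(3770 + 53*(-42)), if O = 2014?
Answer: 935/1544 ≈ 0.60557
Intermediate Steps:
(-1079 + O)/(3770 + 53*(-42)) = (-1079 + 2014)/(3770 + 53*(-42)) = 935/(3770 - 2226) = 935/1544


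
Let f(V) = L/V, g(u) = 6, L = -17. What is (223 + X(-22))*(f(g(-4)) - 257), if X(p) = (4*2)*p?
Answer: -73273/6 ≈ -12212.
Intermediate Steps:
X(p) = 8*p
f(V) = -17/V
(223 + X(-22))*(f(g(-4)) - 257) = (223 + 8*(-22))*(-17/6 - 257) = (223 - 176)*(-17*⅙ - 257) = 47*(-17/6 - 257) = 47*(-1559/6) = -73273/6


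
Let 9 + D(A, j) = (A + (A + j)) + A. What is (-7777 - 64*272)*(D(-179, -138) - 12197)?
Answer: 324407985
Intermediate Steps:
D(A, j) = -9 + j + 3*A (D(A, j) = -9 + ((A + (A + j)) + A) = -9 + ((j + 2*A) + A) = -9 + (j + 3*A) = -9 + j + 3*A)
(-7777 - 64*272)*(D(-179, -138) - 12197) = (-7777 - 64*272)*((-9 - 138 + 3*(-179)) - 12197) = (-7777 - 17408)*((-9 - 138 - 537) - 12197) = -25185*(-684 - 12197) = -25185*(-12881) = 324407985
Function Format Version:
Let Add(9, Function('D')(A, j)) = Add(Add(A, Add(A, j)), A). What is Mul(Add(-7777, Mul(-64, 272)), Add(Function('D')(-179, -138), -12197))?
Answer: 324407985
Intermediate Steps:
Function('D')(A, j) = Add(-9, j, Mul(3, A)) (Function('D')(A, j) = Add(-9, Add(Add(A, Add(A, j)), A)) = Add(-9, Add(Add(j, Mul(2, A)), A)) = Add(-9, Add(j, Mul(3, A))) = Add(-9, j, Mul(3, A)))
Mul(Add(-7777, Mul(-64, 272)), Add(Function('D')(-179, -138), -12197)) = Mul(Add(-7777, Mul(-64, 272)), Add(Add(-9, -138, Mul(3, -179)), -12197)) = Mul(Add(-7777, -17408), Add(Add(-9, -138, -537), -12197)) = Mul(-25185, Add(-684, -12197)) = Mul(-25185, -12881) = 324407985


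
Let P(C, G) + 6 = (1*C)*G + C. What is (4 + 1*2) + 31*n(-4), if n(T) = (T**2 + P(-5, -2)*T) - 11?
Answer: 285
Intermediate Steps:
P(C, G) = -6 + C + C*G (P(C, G) = -6 + ((1*C)*G + C) = -6 + (C*G + C) = -6 + (C + C*G) = -6 + C + C*G)
n(T) = -11 + T**2 - T (n(T) = (T**2 + (-6 - 5 - 5*(-2))*T) - 11 = (T**2 + (-6 - 5 + 10)*T) - 11 = (T**2 - T) - 11 = -11 + T**2 - T)
(4 + 1*2) + 31*n(-4) = (4 + 1*2) + 31*(-11 + (-4)**2 - 1*(-4)) = (4 + 2) + 31*(-11 + 16 + 4) = 6 + 31*9 = 6 + 279 = 285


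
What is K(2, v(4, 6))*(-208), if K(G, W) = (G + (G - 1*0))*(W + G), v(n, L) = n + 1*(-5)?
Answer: -832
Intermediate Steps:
v(n, L) = -5 + n (v(n, L) = n - 5 = -5 + n)
K(G, W) = 2*G*(G + W) (K(G, W) = (G + (G + 0))*(G + W) = (G + G)*(G + W) = (2*G)*(G + W) = 2*G*(G + W))
K(2, v(4, 6))*(-208) = (2*2*(2 + (-5 + 4)))*(-208) = (2*2*(2 - 1))*(-208) = (2*2*1)*(-208) = 4*(-208) = -832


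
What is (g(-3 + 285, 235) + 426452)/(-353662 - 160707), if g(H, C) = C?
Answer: -426687/514369 ≈ -0.82953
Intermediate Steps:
(g(-3 + 285, 235) + 426452)/(-353662 - 160707) = (235 + 426452)/(-353662 - 160707) = 426687/(-514369) = 426687*(-1/514369) = -426687/514369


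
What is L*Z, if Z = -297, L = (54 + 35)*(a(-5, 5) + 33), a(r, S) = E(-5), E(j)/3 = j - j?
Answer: -872289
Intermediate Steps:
E(j) = 0 (E(j) = 3*(j - j) = 3*0 = 0)
a(r, S) = 0
L = 2937 (L = (54 + 35)*(0 + 33) = 89*33 = 2937)
L*Z = 2937*(-297) = -872289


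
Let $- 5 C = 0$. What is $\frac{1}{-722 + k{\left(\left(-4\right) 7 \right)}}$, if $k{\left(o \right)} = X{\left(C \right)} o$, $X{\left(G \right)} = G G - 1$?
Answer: $- \frac{1}{694} \approx -0.0014409$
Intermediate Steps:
$C = 0$ ($C = \left(- \frac{1}{5}\right) 0 = 0$)
$X{\left(G \right)} = -1 + G^{2}$ ($X{\left(G \right)} = G^{2} - 1 = -1 + G^{2}$)
$k{\left(o \right)} = - o$ ($k{\left(o \right)} = \left(-1 + 0^{2}\right) o = \left(-1 + 0\right) o = - o$)
$\frac{1}{-722 + k{\left(\left(-4\right) 7 \right)}} = \frac{1}{-722 - \left(-4\right) 7} = \frac{1}{-722 - -28} = \frac{1}{-722 + 28} = \frac{1}{-694} = - \frac{1}{694}$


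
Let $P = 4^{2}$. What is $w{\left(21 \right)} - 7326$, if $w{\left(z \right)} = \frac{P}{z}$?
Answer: $- \frac{153830}{21} \approx -7325.2$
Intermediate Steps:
$P = 16$
$w{\left(z \right)} = \frac{16}{z}$
$w{\left(21 \right)} - 7326 = \frac{16}{21} - 7326 = - \frac{153830}{21}$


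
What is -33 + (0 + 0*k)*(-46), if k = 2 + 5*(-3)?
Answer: -33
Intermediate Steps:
k = -13 (k = 2 - 15 = -13)
-33 + (0 + 0*k)*(-46) = -33 + (0 + 0*(-13))*(-46) = -33 + (0 + 0)*(-46) = -33 + 0*(-46) = -33 + 0 = -33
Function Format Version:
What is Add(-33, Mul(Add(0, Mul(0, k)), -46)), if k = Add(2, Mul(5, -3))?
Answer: -33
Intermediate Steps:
k = -13 (k = Add(2, -15) = -13)
Add(-33, Mul(Add(0, Mul(0, k)), -46)) = Add(-33, Mul(Add(0, Mul(0, -13)), -46)) = Add(-33, Mul(Add(0, 0), -46)) = Add(-33, Mul(0, -46)) = Add(-33, 0) = -33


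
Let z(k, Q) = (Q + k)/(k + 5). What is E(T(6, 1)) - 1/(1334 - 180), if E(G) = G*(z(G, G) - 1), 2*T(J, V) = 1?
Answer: -2602/6347 ≈ -0.40996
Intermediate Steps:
z(k, Q) = (Q + k)/(5 + k)
T(J, V) = ½ (T(J, V) = (½)*1 = ½)
E(G) = G*(-1 + 2*G/(5 + G)) (E(G) = G*((G + G)/(5 + G) - 1) = G*((2*G)/(5 + G) - 1) = G*(2*G/(5 + G) - 1) = G*(-1 + 2*G/(5 + G)))
E(T(6, 1)) - 1/(1334 - 180) = (-5 + ½)/(2*(5 + ½)) - 1/(1334 - 180) = (½)*(-9/2)/(11/2) - 1/1154 = (½)*(2/11)*(-9/2) - 1*1/1154 = -9/22 - 1/1154 = -2602/6347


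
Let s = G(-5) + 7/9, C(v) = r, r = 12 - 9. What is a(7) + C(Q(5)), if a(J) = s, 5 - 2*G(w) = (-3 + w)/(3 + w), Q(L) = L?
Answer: 77/18 ≈ 4.2778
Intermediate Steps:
G(w) = 5/2 - (-3 + w)/(2*(3 + w))
r = 3
C(v) = 3
s = 23/18 (s = (9 + 2*(-5))/(3 - 5) + 7/9 = (9 - 10)/(-2) + 7*(⅑) = -½*(-1) + 7/9 = ½ + 7/9 = 23/18 ≈ 1.2778)
a(J) = 23/18
a(7) + C(Q(5)) = 23/18 + 3 = 77/18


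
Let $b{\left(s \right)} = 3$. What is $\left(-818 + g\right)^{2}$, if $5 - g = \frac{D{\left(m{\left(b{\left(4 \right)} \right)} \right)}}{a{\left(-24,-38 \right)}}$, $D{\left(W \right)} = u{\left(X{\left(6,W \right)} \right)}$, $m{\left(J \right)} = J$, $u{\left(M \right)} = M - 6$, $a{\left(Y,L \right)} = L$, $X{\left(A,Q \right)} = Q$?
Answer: $\frac{954624609}{1444} \approx 6.611 \cdot 10^{5}$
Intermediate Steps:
$u{\left(M \right)} = -6 + M$
$D{\left(W \right)} = -6 + W$
$g = \frac{187}{38}$ ($g = 5 - \frac{-6 + 3}{-38} = 5 - \left(-3\right) \left(- \frac{1}{38}\right) = 5 - \frac{3}{38} = \frac{187}{38} \approx 4.9211$)
$\left(-818 + g\right)^{2} = \left(-818 + \frac{187}{38}\right)^{2} = \left(- \frac{30897}{38}\right)^{2} = \frac{954624609}{1444}$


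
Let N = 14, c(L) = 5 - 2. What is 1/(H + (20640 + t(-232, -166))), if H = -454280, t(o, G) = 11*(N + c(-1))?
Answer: -1/433453 ≈ -2.3071e-6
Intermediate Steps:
c(L) = 3
t(o, G) = 187 (t(o, G) = 11*(14 + 3) = 11*17 = 187)
1/(H + (20640 + t(-232, -166))) = 1/(-454280 + (20640 + 187)) = 1/(-454280 + 20827) = 1/(-433453) = -1/433453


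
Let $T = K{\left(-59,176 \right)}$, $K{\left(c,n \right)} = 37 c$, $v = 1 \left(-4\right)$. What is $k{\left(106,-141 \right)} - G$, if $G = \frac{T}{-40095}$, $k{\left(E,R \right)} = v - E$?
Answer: $- \frac{4412633}{40095} \approx -110.05$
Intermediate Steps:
$v = -4$
$T = -2183$ ($T = 37 \left(-59\right) = -2183$)
$k{\left(E,R \right)} = -4 - E$
$G = \frac{2183}{40095}$ ($G = - \frac{2183}{-40095} = \left(-2183\right) \left(- \frac{1}{40095}\right) = \frac{2183}{40095} \approx 0.054446$)
$k{\left(106,-141 \right)} - G = \left(-4 - 106\right) - \frac{2183}{40095} = -110 - \frac{2183}{40095} = - \frac{4412633}{40095}$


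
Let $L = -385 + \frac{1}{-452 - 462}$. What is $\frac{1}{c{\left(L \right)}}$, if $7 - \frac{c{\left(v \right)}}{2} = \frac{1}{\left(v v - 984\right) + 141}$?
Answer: $\frac{123123037053}{1723720847950} \approx 0.071429$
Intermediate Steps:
$L = - \frac{351891}{914}$ ($L = -385 + \frac{1}{-914} = -385 - \frac{1}{914} = - \frac{351891}{914} \approx -385.0$)
$c{\left(v \right)} = 14 - \frac{2}{-843 + v^{2}}$ ($c{\left(v \right)} = 14 - \frac{2}{\left(v v - 984\right) + 141} = 14 - \frac{2}{\left(v^{2} - 984\right) + 141} = 14 - \frac{2}{\left(-984 + v^{2}\right) + 141} = 14 - \frac{2}{-843 + v^{2}}$)
$\frac{1}{c{\left(L \right)}} = \frac{1}{2 \frac{1}{-843 + \left(- \frac{351891}{914}\right)^{2}} \left(-5902 + 7 \left(- \frac{351891}{914}\right)^{2}\right)} = \frac{1}{2 \frac{1}{-843 + \frac{123827275881}{835396}} \left(-5902 + 7 \cdot \frac{123827275881}{835396}\right)} = \frac{1}{2 \frac{1}{\frac{123123037053}{835396}} \left(-5902 + \frac{866790931167}{835396}\right)} = \frac{1}{2 \cdot \frac{835396}{123123037053} \cdot \frac{861860423975}{835396}} = \frac{1}{\frac{1723720847950}{123123037053}} = \frac{123123037053}{1723720847950}$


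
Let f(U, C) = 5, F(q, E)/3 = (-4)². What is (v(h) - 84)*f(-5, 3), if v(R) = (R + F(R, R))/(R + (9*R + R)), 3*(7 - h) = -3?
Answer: -4585/11 ≈ -416.82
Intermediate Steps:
F(q, E) = 48 (F(q, E) = 3*(-4)² = 3*16 = 48)
h = 8 (h = 7 - ⅓*(-3) = 7 + 1 = 8)
v(R) = (48 + R)/(11*R) (v(R) = (R + 48)/(R + (9*R + R)) = (48 + R)/(R + 10*R) = (48 + R)/((11*R)) = (48 + R)*(1/(11*R)) = (48 + R)/(11*R))
(v(h) - 84)*f(-5, 3) = ((1/11)*(48 + 8)/8 - 84)*5 = ((1/11)*(⅛)*56 - 84)*5 = (7/11 - 84)*5 = -917/11*5 = -4585/11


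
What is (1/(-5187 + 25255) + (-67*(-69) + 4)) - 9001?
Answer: -87777431/20068 ≈ -4374.0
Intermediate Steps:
(1/(-5187 + 25255) + (-67*(-69) + 4)) - 9001 = (1/20068 + (4623 + 4)) - 9001 = (1/20068 + 4627) - 9001 = 92854637/20068 - 9001 = -87777431/20068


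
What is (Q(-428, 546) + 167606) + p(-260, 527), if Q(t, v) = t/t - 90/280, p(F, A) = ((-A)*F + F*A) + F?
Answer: 4685707/28 ≈ 1.6735e+5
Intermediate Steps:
p(F, A) = F (p(F, A) = (-A*F + A*F) + F = 0 + F = F)
Q(t, v) = 19/28 (Q(t, v) = 1 - 90*1/280 = 1 - 9/28 = 19/28)
(Q(-428, 546) + 167606) + p(-260, 527) = (19/28 + 167606) - 260 = 4692987/28 - 260 = 4685707/28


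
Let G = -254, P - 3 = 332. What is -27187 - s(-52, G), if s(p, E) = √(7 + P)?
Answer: -27187 - 3*√38 ≈ -27206.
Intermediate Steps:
P = 335 (P = 3 + 332 = 335)
s(p, E) = 3*√38 (s(p, E) = √(7 + 335) = √342 = 3*√38)
-27187 - s(-52, G) = -27187 - 3*√38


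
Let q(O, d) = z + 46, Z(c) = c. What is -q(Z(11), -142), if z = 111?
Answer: -157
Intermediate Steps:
q(O, d) = 157 (q(O, d) = 111 + 46 = 157)
-q(Z(11), -142) = -1*157 = -157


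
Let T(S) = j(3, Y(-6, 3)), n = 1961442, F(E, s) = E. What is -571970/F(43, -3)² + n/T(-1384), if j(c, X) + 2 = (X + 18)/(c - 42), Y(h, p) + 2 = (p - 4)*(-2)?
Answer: -23582742197/29584 ≈ -7.9715e+5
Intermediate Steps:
Y(h, p) = 6 - 2*p (Y(h, p) = -2 + (p - 4)*(-2) = -2 + (-4 + p)*(-2) = -2 + (8 - 2*p) = 6 - 2*p)
j(c, X) = -2 + (18 + X)/(-42 + c) (j(c, X) = -2 + (X + 18)/(c - 42) = -2 + (18 + X)/(-42 + c))
T(S) = -32/13 (T(S) = (102 + (6 - 2*3) - 2*3)/(-42 + 3) = (102 + (6 - 6) - 6)/(-39) = -(102 + 0 - 6)/39 = -1/39*96 = -32/13)
-571970/F(43, -3)² + n/T(-1384) = -571970/(43²) + 1961442/(-32/13) = -571970/1849 + 1961442*(-13/32) = -571970*1/1849 - 12749373/16 = -571970/1849 - 12749373/16 = -23582742197/29584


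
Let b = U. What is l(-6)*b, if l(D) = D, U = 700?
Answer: -4200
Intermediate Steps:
b = 700
l(-6)*b = -6*700 = -4200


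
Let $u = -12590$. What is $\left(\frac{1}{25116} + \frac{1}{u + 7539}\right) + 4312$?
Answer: $\frac{547024249727}{126860916} \approx 4312.0$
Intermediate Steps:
$\left(\frac{1}{25116} + \frac{1}{u + 7539}\right) + 4312 = \left(\frac{1}{25116} + \frac{1}{-12590 + 7539}\right) + 4312 = \left(\frac{1}{25116} + \frac{1}{-5051}\right) + 4312 = \left(\frac{1}{25116} - \frac{1}{5051}\right) + 4312 = - \frac{20065}{126860916} + 4312 = \frac{547024249727}{126860916}$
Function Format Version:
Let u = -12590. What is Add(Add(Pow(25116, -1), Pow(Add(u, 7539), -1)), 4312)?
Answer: Rational(547024249727, 126860916) ≈ 4312.0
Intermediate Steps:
Add(Add(Pow(25116, -1), Pow(Add(u, 7539), -1)), 4312) = Add(Add(Pow(25116, -1), Pow(Add(-12590, 7539), -1)), 4312) = Add(Add(Rational(1, 25116), Pow(-5051, -1)), 4312) = Add(Add(Rational(1, 25116), Rational(-1, 5051)), 4312) = Add(Rational(-20065, 126860916), 4312) = Rational(547024249727, 126860916)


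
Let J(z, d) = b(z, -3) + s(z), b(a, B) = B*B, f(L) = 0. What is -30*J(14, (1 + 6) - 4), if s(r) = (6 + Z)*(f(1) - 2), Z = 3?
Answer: 270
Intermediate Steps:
b(a, B) = B**2
s(r) = -18 (s(r) = (6 + 3)*(0 - 2) = 9*(-2) = -18)
J(z, d) = -9 (J(z, d) = (-3)**2 - 18 = 9 - 18 = -9)
-30*J(14, (1 + 6) - 4) = -30*(-9) = 270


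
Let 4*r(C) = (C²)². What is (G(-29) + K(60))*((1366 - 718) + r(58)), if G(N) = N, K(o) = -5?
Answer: -96212248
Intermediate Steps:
r(C) = C⁴/4 (r(C) = (C²)²/4 = C⁴/4)
(G(-29) + K(60))*((1366 - 718) + r(58)) = (-29 - 5)*((1366 - 718) + (¼)*58⁴) = -34*(648 + (¼)*11316496) = -34*(648 + 2829124) = -34*2829772 = -96212248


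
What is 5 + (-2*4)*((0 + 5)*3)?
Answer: -115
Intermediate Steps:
5 + (-2*4)*((0 + 5)*3) = 5 - 40*3 = 5 - 8*15 = 5 - 120 = -115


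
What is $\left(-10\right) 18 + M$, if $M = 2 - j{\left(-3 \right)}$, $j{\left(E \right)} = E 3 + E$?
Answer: $-166$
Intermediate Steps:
$j{\left(E \right)} = 4 E$ ($j{\left(E \right)} = 3 E + E = 4 E$)
$M = 14$ ($M = 2 - 4 \left(-3\right) = 2 - -12 = 2 + 12 = 14$)
$\left(-10\right) 18 + M = \left(-10\right) 18 + 14 = -180 + 14 = -166$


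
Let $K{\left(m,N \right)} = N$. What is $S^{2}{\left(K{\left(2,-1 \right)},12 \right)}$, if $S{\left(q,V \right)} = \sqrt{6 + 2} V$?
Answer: $1152$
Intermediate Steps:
$S{\left(q,V \right)} = 2 V \sqrt{2}$ ($S{\left(q,V \right)} = \sqrt{8} V = 2 \sqrt{2} V = 2 V \sqrt{2}$)
$S^{2}{\left(K{\left(2,-1 \right)},12 \right)} = \left(2 \cdot 12 \sqrt{2}\right)^{2} = \left(24 \sqrt{2}\right)^{2} = 1152$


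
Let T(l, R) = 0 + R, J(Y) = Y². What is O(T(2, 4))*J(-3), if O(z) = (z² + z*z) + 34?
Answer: 594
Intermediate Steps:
T(l, R) = R
O(z) = 34 + 2*z² (O(z) = (z² + z²) + 34 = 2*z² + 34 = 34 + 2*z²)
O(T(2, 4))*J(-3) = (34 + 2*4²)*(-3)² = (34 + 2*16)*9 = (34 + 32)*9 = 66*9 = 594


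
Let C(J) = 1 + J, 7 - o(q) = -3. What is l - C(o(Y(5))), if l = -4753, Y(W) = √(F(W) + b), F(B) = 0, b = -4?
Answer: -4764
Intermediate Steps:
Y(W) = 2*I (Y(W) = √(0 - 4) = √(-4) = 2*I)
o(q) = 10 (o(q) = 7 - 1*(-3) = 7 + 3 = 10)
l - C(o(Y(5))) = -4753 - (1 + 10) = -4753 - 1*11 = -4753 - 11 = -4764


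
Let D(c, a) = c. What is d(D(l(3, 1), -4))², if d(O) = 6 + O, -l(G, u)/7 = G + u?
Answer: 484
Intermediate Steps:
l(G, u) = -7*G - 7*u (l(G, u) = -7*(G + u) = -7*G - 7*u)
d(D(l(3, 1), -4))² = (6 + (-7*3 - 7*1))² = (6 + (-21 - 7))² = (6 - 28)² = (-22)² = 484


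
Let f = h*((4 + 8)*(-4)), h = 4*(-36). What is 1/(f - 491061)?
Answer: -1/484149 ≈ -2.0655e-6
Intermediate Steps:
h = -144
f = 6912 (f = -144*(4 + 8)*(-4) = -1728*(-4) = -144*(-48) = 6912)
1/(f - 491061) = 1/(6912 - 491061) = 1/(-484149) = -1/484149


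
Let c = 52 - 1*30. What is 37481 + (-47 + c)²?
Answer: 38106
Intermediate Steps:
c = 22 (c = 52 - 30 = 22)
37481 + (-47 + c)² = 37481 + (-47 + 22)² = 37481 + (-25)² = 37481 + 625 = 38106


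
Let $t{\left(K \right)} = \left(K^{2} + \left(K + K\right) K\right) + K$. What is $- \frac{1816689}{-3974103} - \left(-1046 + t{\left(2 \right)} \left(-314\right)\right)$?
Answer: $\frac{1029946915}{189243} \approx 5442.5$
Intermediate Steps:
$t{\left(K \right)} = K + 3 K^{2}$ ($t{\left(K \right)} = \left(K^{2} + 2 K K\right) + K = \left(K^{2} + 2 K^{2}\right) + K = 3 K^{2} + K = K + 3 K^{2}$)
$- \frac{1816689}{-3974103} - \left(-1046 + t{\left(2 \right)} \left(-314\right)\right) = - \frac{1816689}{-3974103} - \left(-1046 + 2 \left(1 + 3 \cdot 2\right) \left(-314\right)\right) = \left(-1816689\right) \left(- \frac{1}{3974103}\right) - \left(-1046 + 2 \left(1 + 6\right) \left(-314\right)\right) = \frac{86509}{189243} - \left(-1046 + 2 \cdot 7 \left(-314\right)\right) = \frac{86509}{189243} - \left(-1046 + 14 \left(-314\right)\right) = \frac{86509}{189243} - \left(-1046 - 4396\right) = \frac{86509}{189243} - -5442 = \frac{86509}{189243} + 5442 = \frac{1029946915}{189243}$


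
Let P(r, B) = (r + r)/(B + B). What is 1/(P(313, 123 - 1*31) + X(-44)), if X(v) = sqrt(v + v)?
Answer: 28796/842801 - 16928*I*sqrt(22)/842801 ≈ 0.034167 - 0.094209*I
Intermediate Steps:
P(r, B) = r/B (P(r, B) = (2*r)/((2*B)) = (2*r)*(1/(2*B)) = r/B)
X(v) = sqrt(2)*sqrt(v) (X(v) = sqrt(2*v) = sqrt(2)*sqrt(v))
1/(P(313, 123 - 1*31) + X(-44)) = 1/(313/(123 - 1*31) + sqrt(2)*sqrt(-44)) = 1/(313/(123 - 31) + sqrt(2)*(2*I*sqrt(11))) = 1/(313/92 + 2*I*sqrt(22))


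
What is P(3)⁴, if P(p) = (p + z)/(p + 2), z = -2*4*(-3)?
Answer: 531441/625 ≈ 850.31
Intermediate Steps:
z = 24 (z = -8*(-3) = 24)
P(p) = (24 + p)/(2 + p) (P(p) = (p + 24)/(p + 2) = (24 + p)/(2 + p))
P(3)⁴ = ((24 + 3)/(2 + 3))⁴ = (27/5)⁴ = 531441/625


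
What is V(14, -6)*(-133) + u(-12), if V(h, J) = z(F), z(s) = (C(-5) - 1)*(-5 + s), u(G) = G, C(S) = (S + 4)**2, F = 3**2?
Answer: -12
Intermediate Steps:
F = 9
C(S) = (4 + S)**2
z(s) = 0 (z(s) = ((4 - 5)**2 - 1)*(-5 + s) = ((-1)**2 - 1)*(-5 + s) = (1 - 1)*(-5 + s) = 0*(-5 + s) = 0)
V(h, J) = 0
V(14, -6)*(-133) + u(-12) = 0*(-133) - 12 = 0 - 12 = -12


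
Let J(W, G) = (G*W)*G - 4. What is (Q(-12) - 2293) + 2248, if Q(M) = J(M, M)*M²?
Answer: -249453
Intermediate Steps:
J(W, G) = -4 + W*G² (J(W, G) = W*G² - 4 = -4 + W*G²)
Q(M) = M²*(-4 + M³) (Q(M) = (-4 + M*M²)*M² = (-4 + M³)*M² = M²*(-4 + M³))
(Q(-12) - 2293) + 2248 = ((-12)²*(-4 + (-12)³) - 2293) + 2248 = (144*(-4 - 1728) - 2293) + 2248 = (144*(-1732) - 2293) + 2248 = (-249408 - 2293) + 2248 = -251701 + 2248 = -249453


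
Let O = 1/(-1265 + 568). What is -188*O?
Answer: 188/697 ≈ 0.26973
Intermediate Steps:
O = -1/697 (O = 1/(-697) = -1/697 ≈ -0.0014347)
-188*O = -188*(-1/697) = 188/697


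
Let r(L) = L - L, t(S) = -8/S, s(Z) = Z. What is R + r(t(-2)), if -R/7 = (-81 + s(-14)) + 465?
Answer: -2590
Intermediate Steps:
r(L) = 0
R = -2590 (R = -7*((-81 - 14) + 465) = -7*(-95 + 465) = -7*370 = -2590)
R + r(t(-2)) = -2590 + 0 = -2590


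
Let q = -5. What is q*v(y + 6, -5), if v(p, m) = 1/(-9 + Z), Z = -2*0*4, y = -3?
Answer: 5/9 ≈ 0.55556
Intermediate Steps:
Z = 0 (Z = 0*4 = 0)
v(p, m) = -⅑ (v(p, m) = 1/(-9 + 0) = 1/(-9) = -⅑)
q*v(y + 6, -5) = -5*(-⅑) = 5/9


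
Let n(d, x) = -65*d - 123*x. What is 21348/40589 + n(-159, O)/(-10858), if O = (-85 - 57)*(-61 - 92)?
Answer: 108278212791/440715362 ≈ 245.69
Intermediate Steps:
O = 21726 (O = -142*(-153) = 21726)
n(d, x) = -123*x - 65*d
21348/40589 + n(-159, O)/(-10858) = 21348/40589 + (-123*21726 - 65*(-159))/(-10858) = 21348*(1/40589) + (-2672298 + 10335)*(-1/10858) = 21348/40589 - 2661963*(-1/10858) = 21348/40589 + 2661963/10858 = 108278212791/440715362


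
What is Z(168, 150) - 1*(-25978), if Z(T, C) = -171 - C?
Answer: 25657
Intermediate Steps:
Z(168, 150) - 1*(-25978) = (-171 - 1*150) - 1*(-25978) = (-171 - 150) + 25978 = -321 + 25978 = 25657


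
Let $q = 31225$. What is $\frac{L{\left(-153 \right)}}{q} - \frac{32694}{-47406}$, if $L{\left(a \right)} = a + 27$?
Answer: $\frac{169149499}{246708725} \approx 0.68562$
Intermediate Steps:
$L{\left(a \right)} = 27 + a$
$\frac{L{\left(-153 \right)}}{q} - \frac{32694}{-47406} = \frac{27 - 153}{31225} - \frac{32694}{-47406} = \left(-126\right) \frac{1}{31225} - - \frac{5449}{7901} = - \frac{126}{31225} + \frac{5449}{7901} = \frac{169149499}{246708725}$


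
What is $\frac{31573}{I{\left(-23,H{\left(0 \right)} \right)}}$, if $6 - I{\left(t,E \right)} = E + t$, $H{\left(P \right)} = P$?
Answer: $\frac{31573}{29} \approx 1088.7$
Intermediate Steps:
$I{\left(t,E \right)} = 6 - E - t$ ($I{\left(t,E \right)} = 6 - \left(E + t\right) = 6 - E - t$)
$\frac{31573}{I{\left(-23,H{\left(0 \right)} \right)}} = \frac{31573}{6 - 0 - -23} = \frac{31573}{6 + 0 + 23} = \frac{31573}{29}$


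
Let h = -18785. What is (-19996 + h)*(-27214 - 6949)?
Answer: 1324875303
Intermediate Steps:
(-19996 + h)*(-27214 - 6949) = (-19996 - 18785)*(-27214 - 6949) = -38781*(-34163) = 1324875303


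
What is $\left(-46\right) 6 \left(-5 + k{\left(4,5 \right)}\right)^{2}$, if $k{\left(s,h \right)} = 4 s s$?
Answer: $-960756$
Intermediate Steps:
$k{\left(s,h \right)} = 4 s^{2}$
$\left(-46\right) 6 \left(-5 + k{\left(4,5 \right)}\right)^{2} = \left(-46\right) 6 \left(-5 + 4 \cdot 4^{2}\right)^{2} = - 276 \left(-5 + 4 \cdot 16\right)^{2} = - 276 \left(-5 + 64\right)^{2} = - 276 \cdot 59^{2} = \left(-276\right) 3481 = -960756$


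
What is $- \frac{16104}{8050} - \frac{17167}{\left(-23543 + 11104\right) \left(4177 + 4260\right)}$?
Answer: $- \frac{17244304789}{8620715675} \approx -2.0003$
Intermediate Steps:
$- \frac{16104}{8050} - \frac{17167}{\left(-23543 + 11104\right) \left(4177 + 4260\right)} = \left(-16104\right) \frac{1}{8050} - \frac{17167}{\left(-12439\right) 8437} = - \frac{8052}{4025} - \frac{17167}{-104947843} = - \frac{8052}{4025} - - \frac{17167}{104947843} = - \frac{8052}{4025} + \frac{17167}{104947843} = - \frac{17244304789}{8620715675}$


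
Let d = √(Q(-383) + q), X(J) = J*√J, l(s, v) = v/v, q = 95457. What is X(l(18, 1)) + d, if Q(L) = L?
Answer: 1 + √95074 ≈ 309.34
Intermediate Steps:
l(s, v) = 1
X(J) = J^(3/2)
d = √95074 (d = √(-383 + 95457) = √95074 ≈ 308.34)
X(l(18, 1)) + d = 1^(3/2) + √95074 = 1 + √95074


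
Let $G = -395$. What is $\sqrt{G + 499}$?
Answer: $2 \sqrt{26} \approx 10.198$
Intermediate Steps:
$\sqrt{G + 499} = \sqrt{-395 + 499} = \sqrt{104} = 2 \sqrt{26}$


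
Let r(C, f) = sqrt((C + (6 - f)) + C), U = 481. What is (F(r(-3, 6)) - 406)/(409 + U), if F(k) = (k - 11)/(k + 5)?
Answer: (-405*sqrt(6) + 2041*I)/(890*(sqrt(6) - 5*I)) ≈ -0.45796 + 0.0014205*I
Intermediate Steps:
r(C, f) = sqrt(6 - f + 2*C) (r(C, f) = sqrt((6 + C - f) + C) = sqrt(6 - f + 2*C))
F(k) = (-11 + k)/(5 + k)
(F(r(-3, 6)) - 406)/(409 + U) = ((-11 + sqrt(6 - 1*6 + 2*(-3)))/(5 + sqrt(6 - 1*6 + 2*(-3))) - 406)/(409 + 481) = ((-11 + sqrt(6 - 6 - 6))/(5 + sqrt(6 - 6 - 6)) - 406)/890 = ((-11 + sqrt(-6))/(5 + sqrt(-6)) - 406)*(1/890) = ((-11 + I*sqrt(6))/(5 + I*sqrt(6)) - 406)*(1/890) = (-406 + (-11 + I*sqrt(6))/(5 + I*sqrt(6)))*(1/890) = -203/445 + (-11 + I*sqrt(6))/(890*(5 + I*sqrt(6)))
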